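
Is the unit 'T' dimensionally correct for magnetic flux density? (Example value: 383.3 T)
Yes

magnetic flux density has SI base units: kg / (A * s^2)
T reduces to the same SI base units, so it is a valid unit for magnetic flux density.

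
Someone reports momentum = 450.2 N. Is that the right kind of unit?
No

momentum has SI base units: kg * m / s
N does NOT reduce to kg * m / s; a valid unit for momentum would be e.g. kg·m/s.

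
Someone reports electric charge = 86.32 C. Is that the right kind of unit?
Yes

electric charge has SI base units: A * s
C reduces to the same SI base units, so it is a valid unit for electric charge.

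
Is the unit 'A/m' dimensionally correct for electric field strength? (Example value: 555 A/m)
No

electric field strength has SI base units: kg * m / (A * s^3)
A/m does NOT reduce to kg * m / (A * s^3); a valid unit for electric field strength would be e.g. V/m.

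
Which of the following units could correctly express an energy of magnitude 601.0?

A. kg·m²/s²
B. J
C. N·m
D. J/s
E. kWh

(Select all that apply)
A, B, C, E

energy has SI base units: kg * m^2 / s^2

Checking each option against kg * m^2 / s^2:
  A. kg·m²/s²: ✓ matches
  B. J: ✓ matches
  C. N·m: ✓ matches
  D. J/s: ✗ does not match
  E. kWh: ✓ matches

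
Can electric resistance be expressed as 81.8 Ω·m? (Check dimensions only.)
No

electric resistance has SI base units: kg * m^2 / (A^2 * s^3)
Ω·m does NOT reduce to kg * m^2 / (A^2 * s^3); a valid unit for electric resistance would be e.g. Ω.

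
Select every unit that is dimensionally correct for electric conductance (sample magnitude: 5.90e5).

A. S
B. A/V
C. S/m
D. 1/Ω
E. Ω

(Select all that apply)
A, B, D

electric conductance has SI base units: A^2 * s^3 / (kg * m^2)

Checking each option against A^2 * s^3 / (kg * m^2):
  A. S: ✓ matches
  B. A/V: ✓ matches
  C. S/m: ✗ does not match
  D. 1/Ω: ✓ matches
  E. Ω: ✗ does not match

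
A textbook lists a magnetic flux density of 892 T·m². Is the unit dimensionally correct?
No

magnetic flux density has SI base units: kg / (A * s^2)
T·m² does NOT reduce to kg / (A * s^2); a valid unit for magnetic flux density would be e.g. T.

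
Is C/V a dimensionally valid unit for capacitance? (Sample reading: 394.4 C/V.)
Yes

capacitance has SI base units: A^2 * s^4 / (kg * m^2)
C/V reduces to the same SI base units, so it is a valid unit for capacitance.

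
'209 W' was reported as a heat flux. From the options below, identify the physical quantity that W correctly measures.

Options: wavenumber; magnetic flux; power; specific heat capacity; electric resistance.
power

heat flux should have units dimensionally equivalent to kg / s^3 (e.g. W/m²).
The given unit 'W' reduces to kg * m^2 / s^3. Of the listed options, that is the dimensionality of power.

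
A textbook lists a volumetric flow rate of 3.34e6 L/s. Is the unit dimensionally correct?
Yes

volumetric flow rate has SI base units: m^3 / s
L/s reduces to the same SI base units, so it is a valid unit for volumetric flow rate.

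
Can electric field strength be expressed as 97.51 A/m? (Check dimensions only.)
No

electric field strength has SI base units: kg * m / (A * s^3)
A/m does NOT reduce to kg * m / (A * s^3); a valid unit for electric field strength would be e.g. V/m.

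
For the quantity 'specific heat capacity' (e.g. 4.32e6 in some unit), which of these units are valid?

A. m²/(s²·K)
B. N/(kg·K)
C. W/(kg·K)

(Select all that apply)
A

specific heat capacity has SI base units: m^2 / (s^2 * K)

Checking each option against m^2 / (s^2 * K):
  A. m²/(s²·K): ✓ matches
  B. N/(kg·K): ✗ does not match
  C. W/(kg·K): ✗ does not match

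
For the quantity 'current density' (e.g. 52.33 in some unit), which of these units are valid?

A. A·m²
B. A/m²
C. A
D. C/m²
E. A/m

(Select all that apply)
B

current density has SI base units: A / m^2

Checking each option against A / m^2:
  A. A·m²: ✗ does not match
  B. A/m²: ✓ matches
  C. A: ✗ does not match
  D. C/m²: ✗ does not match
  E. A/m: ✗ does not match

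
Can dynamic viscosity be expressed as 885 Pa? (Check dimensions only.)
No

dynamic viscosity has SI base units: kg / (m * s)
Pa does NOT reduce to kg / (m * s); a valid unit for dynamic viscosity would be e.g. Pa·s.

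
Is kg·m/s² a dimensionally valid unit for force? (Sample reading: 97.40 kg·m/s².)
Yes

force has SI base units: kg * m / s^2
kg·m/s² reduces to the same SI base units, so it is a valid unit for force.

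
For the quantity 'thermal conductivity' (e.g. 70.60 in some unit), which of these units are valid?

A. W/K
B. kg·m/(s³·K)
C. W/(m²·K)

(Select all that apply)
B

thermal conductivity has SI base units: kg * m / (s^3 * K)

Checking each option against kg * m / (s^3 * K):
  A. W/K: ✗ does not match
  B. kg·m/(s³·K): ✓ matches
  C. W/(m²·K): ✗ does not match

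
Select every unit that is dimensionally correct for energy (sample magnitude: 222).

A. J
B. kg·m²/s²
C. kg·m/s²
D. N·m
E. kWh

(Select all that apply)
A, B, D, E

energy has SI base units: kg * m^2 / s^2

Checking each option against kg * m^2 / s^2:
  A. J: ✓ matches
  B. kg·m²/s²: ✓ matches
  C. kg·m/s²: ✗ does not match
  D. N·m: ✓ matches
  E. kWh: ✓ matches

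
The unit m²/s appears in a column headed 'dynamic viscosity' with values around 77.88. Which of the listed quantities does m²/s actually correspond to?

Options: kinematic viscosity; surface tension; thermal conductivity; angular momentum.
kinematic viscosity

dynamic viscosity should have units dimensionally equivalent to kg / (m * s) (e.g. Pa·s).
The given unit 'm²/s' reduces to m^2 / s. Of the listed options, that is the dimensionality of kinematic viscosity.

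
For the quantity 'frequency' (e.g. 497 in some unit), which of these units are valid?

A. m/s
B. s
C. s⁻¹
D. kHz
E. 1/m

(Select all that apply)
C, D

frequency has SI base units: 1 / s

Checking each option against 1 / s:
  A. m/s: ✗ does not match
  B. s: ✗ does not match
  C. s⁻¹: ✓ matches
  D. kHz: ✓ matches
  E. 1/m: ✗ does not match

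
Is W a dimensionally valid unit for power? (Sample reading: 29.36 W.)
Yes

power has SI base units: kg * m^2 / s^3
W reduces to the same SI base units, so it is a valid unit for power.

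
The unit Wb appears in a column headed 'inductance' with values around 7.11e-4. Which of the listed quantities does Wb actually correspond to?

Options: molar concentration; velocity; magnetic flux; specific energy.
magnetic flux

inductance should have units dimensionally equivalent to kg * m^2 / (A^2 * s^2) (e.g. H).
The given unit 'Wb' reduces to kg * m^2 / (A * s^2). Of the listed options, that is the dimensionality of magnetic flux.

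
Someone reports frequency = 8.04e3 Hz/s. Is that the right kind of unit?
No

frequency has SI base units: 1 / s
Hz/s does NOT reduce to 1 / s; a valid unit for frequency would be e.g. Hz.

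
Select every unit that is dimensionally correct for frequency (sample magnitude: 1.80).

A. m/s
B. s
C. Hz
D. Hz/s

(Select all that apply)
C

frequency has SI base units: 1 / s

Checking each option against 1 / s:
  A. m/s: ✗ does not match
  B. s: ✗ does not match
  C. Hz: ✓ matches
  D. Hz/s: ✗ does not match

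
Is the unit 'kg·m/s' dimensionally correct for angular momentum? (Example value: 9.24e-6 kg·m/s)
No

angular momentum has SI base units: kg * m^2 / s
kg·m/s does NOT reduce to kg * m^2 / s; a valid unit for angular momentum would be e.g. kg·m²/s.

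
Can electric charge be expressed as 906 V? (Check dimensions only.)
No

electric charge has SI base units: A * s
V does NOT reduce to A * s; a valid unit for electric charge would be e.g. C.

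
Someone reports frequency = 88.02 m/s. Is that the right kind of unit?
No

frequency has SI base units: 1 / s
m/s does NOT reduce to 1 / s; a valid unit for frequency would be e.g. Hz.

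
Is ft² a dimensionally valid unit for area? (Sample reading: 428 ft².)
Yes

area has SI base units: m^2
ft² reduces to the same SI base units, so it is a valid unit for area.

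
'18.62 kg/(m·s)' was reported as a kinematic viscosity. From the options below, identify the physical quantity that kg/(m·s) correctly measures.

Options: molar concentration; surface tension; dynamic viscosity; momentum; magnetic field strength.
dynamic viscosity

kinematic viscosity should have units dimensionally equivalent to m^2 / s (e.g. m²/s).
The given unit 'kg/(m·s)' reduces to kg / (m * s). Of the listed options, that is the dimensionality of dynamic viscosity.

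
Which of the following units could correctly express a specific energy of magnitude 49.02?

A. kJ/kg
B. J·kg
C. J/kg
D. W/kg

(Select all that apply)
A, C

specific energy has SI base units: m^2 / s^2

Checking each option against m^2 / s^2:
  A. kJ/kg: ✓ matches
  B. J·kg: ✗ does not match
  C. J/kg: ✓ matches
  D. W/kg: ✗ does not match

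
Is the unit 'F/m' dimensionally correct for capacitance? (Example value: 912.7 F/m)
No

capacitance has SI base units: A^2 * s^4 / (kg * m^2)
F/m does NOT reduce to A^2 * s^4 / (kg * m^2); a valid unit for capacitance would be e.g. F.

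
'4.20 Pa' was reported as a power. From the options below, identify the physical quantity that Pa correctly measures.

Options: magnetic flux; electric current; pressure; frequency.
pressure

power should have units dimensionally equivalent to kg * m^2 / s^3 (e.g. W).
The given unit 'Pa' reduces to kg / (m * s^2). Of the listed options, that is the dimensionality of pressure.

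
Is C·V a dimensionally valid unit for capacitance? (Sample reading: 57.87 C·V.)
No

capacitance has SI base units: A^2 * s^4 / (kg * m^2)
C·V does NOT reduce to A^2 * s^4 / (kg * m^2); a valid unit for capacitance would be e.g. F.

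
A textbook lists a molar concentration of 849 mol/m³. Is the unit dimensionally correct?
Yes

molar concentration has SI base units: mol / m^3
mol/m³ reduces to the same SI base units, so it is a valid unit for molar concentration.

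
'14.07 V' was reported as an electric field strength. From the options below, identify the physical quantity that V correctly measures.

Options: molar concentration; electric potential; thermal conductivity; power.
electric potential

electric field strength should have units dimensionally equivalent to kg * m / (A * s^3) (e.g. V/m).
The given unit 'V' reduces to kg * m^2 / (A * s^3). Of the listed options, that is the dimensionality of electric potential.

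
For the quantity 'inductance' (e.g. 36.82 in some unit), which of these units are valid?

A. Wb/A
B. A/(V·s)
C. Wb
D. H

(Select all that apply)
A, D

inductance has SI base units: kg * m^2 / (A^2 * s^2)

Checking each option against kg * m^2 / (A^2 * s^2):
  A. Wb/A: ✓ matches
  B. A/(V·s): ✗ does not match
  C. Wb: ✗ does not match
  D. H: ✓ matches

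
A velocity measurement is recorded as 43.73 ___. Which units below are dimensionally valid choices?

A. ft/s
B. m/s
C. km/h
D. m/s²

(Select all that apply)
A, B, C

velocity has SI base units: m / s

Checking each option against m / s:
  A. ft/s: ✓ matches
  B. m/s: ✓ matches
  C. km/h: ✓ matches
  D. m/s²: ✗ does not match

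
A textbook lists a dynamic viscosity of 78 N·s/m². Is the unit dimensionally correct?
Yes

dynamic viscosity has SI base units: kg / (m * s)
N·s/m² reduces to the same SI base units, so it is a valid unit for dynamic viscosity.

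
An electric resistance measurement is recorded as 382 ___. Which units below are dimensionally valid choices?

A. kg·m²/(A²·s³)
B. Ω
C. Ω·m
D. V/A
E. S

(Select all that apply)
A, B, D

electric resistance has SI base units: kg * m^2 / (A^2 * s^3)

Checking each option against kg * m^2 / (A^2 * s^3):
  A. kg·m²/(A²·s³): ✓ matches
  B. Ω: ✓ matches
  C. Ω·m: ✗ does not match
  D. V/A: ✓ matches
  E. S: ✗ does not match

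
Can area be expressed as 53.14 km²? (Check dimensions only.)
Yes

area has SI base units: m^2
km² reduces to the same SI base units, so it is a valid unit for area.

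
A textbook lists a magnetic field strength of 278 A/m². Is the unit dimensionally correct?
No

magnetic field strength has SI base units: A / m
A/m² does NOT reduce to A / m; a valid unit for magnetic field strength would be e.g. A/m.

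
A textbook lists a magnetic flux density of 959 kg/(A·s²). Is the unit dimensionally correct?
Yes

magnetic flux density has SI base units: kg / (A * s^2)
kg/(A·s²) reduces to the same SI base units, so it is a valid unit for magnetic flux density.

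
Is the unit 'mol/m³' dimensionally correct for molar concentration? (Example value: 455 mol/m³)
Yes

molar concentration has SI base units: mol / m^3
mol/m³ reduces to the same SI base units, so it is a valid unit for molar concentration.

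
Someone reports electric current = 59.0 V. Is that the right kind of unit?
No

electric current has SI base units: A
V does NOT reduce to A; a valid unit for electric current would be e.g. A.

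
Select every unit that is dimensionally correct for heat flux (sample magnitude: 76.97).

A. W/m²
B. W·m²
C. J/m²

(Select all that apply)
A

heat flux has SI base units: kg / s^3

Checking each option against kg / s^3:
  A. W/m²: ✓ matches
  B. W·m²: ✗ does not match
  C. J/m²: ✗ does not match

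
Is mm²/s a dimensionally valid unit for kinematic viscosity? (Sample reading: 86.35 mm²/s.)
Yes

kinematic viscosity has SI base units: m^2 / s
mm²/s reduces to the same SI base units, so it is a valid unit for kinematic viscosity.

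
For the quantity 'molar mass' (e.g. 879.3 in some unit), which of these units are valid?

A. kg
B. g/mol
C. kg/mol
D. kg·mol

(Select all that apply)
B, C

molar mass has SI base units: kg / mol

Checking each option against kg / mol:
  A. kg: ✗ does not match
  B. g/mol: ✓ matches
  C. kg/mol: ✓ matches
  D. kg·mol: ✗ does not match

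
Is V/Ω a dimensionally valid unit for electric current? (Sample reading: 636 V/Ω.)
Yes

electric current has SI base units: A
V/Ω reduces to the same SI base units, so it is a valid unit for electric current.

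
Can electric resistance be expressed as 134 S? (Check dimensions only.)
No

electric resistance has SI base units: kg * m^2 / (A^2 * s^3)
S does NOT reduce to kg * m^2 / (A^2 * s^3); a valid unit for electric resistance would be e.g. Ω.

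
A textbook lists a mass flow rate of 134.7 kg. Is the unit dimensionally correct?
No

mass flow rate has SI base units: kg / s
kg does NOT reduce to kg / s; a valid unit for mass flow rate would be e.g. kg/s.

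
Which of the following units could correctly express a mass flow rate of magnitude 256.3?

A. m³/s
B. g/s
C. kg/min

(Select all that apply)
B, C

mass flow rate has SI base units: kg / s

Checking each option against kg / s:
  A. m³/s: ✗ does not match
  B. g/s: ✓ matches
  C. kg/min: ✓ matches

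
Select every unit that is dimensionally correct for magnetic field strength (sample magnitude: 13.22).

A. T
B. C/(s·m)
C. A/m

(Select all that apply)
B, C

magnetic field strength has SI base units: A / m

Checking each option against A / m:
  A. T: ✗ does not match
  B. C/(s·m): ✓ matches
  C. A/m: ✓ matches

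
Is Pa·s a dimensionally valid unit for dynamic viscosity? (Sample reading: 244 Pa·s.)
Yes

dynamic viscosity has SI base units: kg / (m * s)
Pa·s reduces to the same SI base units, so it is a valid unit for dynamic viscosity.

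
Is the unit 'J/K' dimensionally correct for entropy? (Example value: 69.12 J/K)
Yes

entropy has SI base units: kg * m^2 / (s^2 * K)
J/K reduces to the same SI base units, so it is a valid unit for entropy.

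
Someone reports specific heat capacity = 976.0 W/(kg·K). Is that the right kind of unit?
No

specific heat capacity has SI base units: m^2 / (s^2 * K)
W/(kg·K) does NOT reduce to m^2 / (s^2 * K); a valid unit for specific heat capacity would be e.g. J/(kg·K).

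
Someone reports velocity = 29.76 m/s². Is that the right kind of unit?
No

velocity has SI base units: m / s
m/s² does NOT reduce to m / s; a valid unit for velocity would be e.g. m/s.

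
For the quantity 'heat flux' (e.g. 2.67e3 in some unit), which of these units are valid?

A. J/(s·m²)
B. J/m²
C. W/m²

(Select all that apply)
A, C

heat flux has SI base units: kg / s^3

Checking each option against kg / s^3:
  A. J/(s·m²): ✓ matches
  B. J/m²: ✗ does not match
  C. W/m²: ✓ matches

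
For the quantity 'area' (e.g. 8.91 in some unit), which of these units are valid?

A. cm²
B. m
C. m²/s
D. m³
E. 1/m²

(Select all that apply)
A

area has SI base units: m^2

Checking each option against m^2:
  A. cm²: ✓ matches
  B. m: ✗ does not match
  C. m²/s: ✗ does not match
  D. m³: ✗ does not match
  E. 1/m²: ✗ does not match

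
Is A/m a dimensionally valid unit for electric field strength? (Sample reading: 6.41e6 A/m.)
No

electric field strength has SI base units: kg * m / (A * s^3)
A/m does NOT reduce to kg * m / (A * s^3); a valid unit for electric field strength would be e.g. V/m.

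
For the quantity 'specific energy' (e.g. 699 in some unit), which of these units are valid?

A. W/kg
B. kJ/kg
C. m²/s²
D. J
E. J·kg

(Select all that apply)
B, C

specific energy has SI base units: m^2 / s^2

Checking each option against m^2 / s^2:
  A. W/kg: ✗ does not match
  B. kJ/kg: ✓ matches
  C. m²/s²: ✓ matches
  D. J: ✗ does not match
  E. J·kg: ✗ does not match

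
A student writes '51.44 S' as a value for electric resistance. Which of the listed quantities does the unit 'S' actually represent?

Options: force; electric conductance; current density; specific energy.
electric conductance

electric resistance should have units dimensionally equivalent to kg * m^2 / (A^2 * s^3) (e.g. Ω).
The given unit 'S' reduces to A^2 * s^3 / (kg * m^2). Of the listed options, that is the dimensionality of electric conductance.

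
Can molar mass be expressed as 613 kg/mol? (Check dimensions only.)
Yes

molar mass has SI base units: kg / mol
kg/mol reduces to the same SI base units, so it is a valid unit for molar mass.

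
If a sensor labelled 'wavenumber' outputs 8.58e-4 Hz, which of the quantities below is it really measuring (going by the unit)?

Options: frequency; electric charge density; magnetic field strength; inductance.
frequency

wavenumber should have units dimensionally equivalent to 1 / m (e.g. 1/m).
The given unit 'Hz' reduces to 1 / s. Of the listed options, that is the dimensionality of frequency.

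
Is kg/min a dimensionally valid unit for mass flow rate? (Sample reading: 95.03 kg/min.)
Yes

mass flow rate has SI base units: kg / s
kg/min reduces to the same SI base units, so it is a valid unit for mass flow rate.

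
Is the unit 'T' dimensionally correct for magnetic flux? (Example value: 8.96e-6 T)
No

magnetic flux has SI base units: kg * m^2 / (A * s^2)
T does NOT reduce to kg * m^2 / (A * s^2); a valid unit for magnetic flux would be e.g. Wb.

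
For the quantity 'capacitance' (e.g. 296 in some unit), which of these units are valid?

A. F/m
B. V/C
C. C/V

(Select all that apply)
C

capacitance has SI base units: A^2 * s^4 / (kg * m^2)

Checking each option against A^2 * s^4 / (kg * m^2):
  A. F/m: ✗ does not match
  B. V/C: ✗ does not match
  C. C/V: ✓ matches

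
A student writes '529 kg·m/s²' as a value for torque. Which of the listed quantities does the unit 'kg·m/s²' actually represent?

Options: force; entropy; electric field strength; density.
force

torque should have units dimensionally equivalent to kg * m^2 / s^2 (e.g. N·m).
The given unit 'kg·m/s²' reduces to kg * m / s^2. Of the listed options, that is the dimensionality of force.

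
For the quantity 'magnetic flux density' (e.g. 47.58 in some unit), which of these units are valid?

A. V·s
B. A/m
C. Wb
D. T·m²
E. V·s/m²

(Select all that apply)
E

magnetic flux density has SI base units: kg / (A * s^2)

Checking each option against kg / (A * s^2):
  A. V·s: ✗ does not match
  B. A/m: ✗ does not match
  C. Wb: ✗ does not match
  D. T·m²: ✗ does not match
  E. V·s/m²: ✓ matches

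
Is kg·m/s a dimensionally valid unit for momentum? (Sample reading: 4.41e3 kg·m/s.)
Yes

momentum has SI base units: kg * m / s
kg·m/s reduces to the same SI base units, so it is a valid unit for momentum.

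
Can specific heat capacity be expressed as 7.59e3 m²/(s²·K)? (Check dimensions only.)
Yes

specific heat capacity has SI base units: m^2 / (s^2 * K)
m²/(s²·K) reduces to the same SI base units, so it is a valid unit for specific heat capacity.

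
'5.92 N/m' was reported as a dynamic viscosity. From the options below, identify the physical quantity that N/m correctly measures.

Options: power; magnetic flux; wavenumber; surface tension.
surface tension

dynamic viscosity should have units dimensionally equivalent to kg / (m * s) (e.g. Pa·s).
The given unit 'N/m' reduces to kg / s^2. Of the listed options, that is the dimensionality of surface tension.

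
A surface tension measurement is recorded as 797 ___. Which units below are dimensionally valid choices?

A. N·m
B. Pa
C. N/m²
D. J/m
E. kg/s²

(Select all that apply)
E

surface tension has SI base units: kg / s^2

Checking each option against kg / s^2:
  A. N·m: ✗ does not match
  B. Pa: ✗ does not match
  C. N/m²: ✗ does not match
  D. J/m: ✗ does not match
  E. kg/s²: ✓ matches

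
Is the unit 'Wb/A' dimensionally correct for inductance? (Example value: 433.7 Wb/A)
Yes

inductance has SI base units: kg * m^2 / (A^2 * s^2)
Wb/A reduces to the same SI base units, so it is a valid unit for inductance.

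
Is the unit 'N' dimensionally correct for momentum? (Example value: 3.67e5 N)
No

momentum has SI base units: kg * m / s
N does NOT reduce to kg * m / s; a valid unit for momentum would be e.g. kg·m/s.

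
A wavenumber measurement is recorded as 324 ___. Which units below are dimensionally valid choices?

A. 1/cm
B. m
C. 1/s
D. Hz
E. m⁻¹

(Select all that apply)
A, E

wavenumber has SI base units: 1 / m

Checking each option against 1 / m:
  A. 1/cm: ✓ matches
  B. m: ✗ does not match
  C. 1/s: ✗ does not match
  D. Hz: ✗ does not match
  E. m⁻¹: ✓ matches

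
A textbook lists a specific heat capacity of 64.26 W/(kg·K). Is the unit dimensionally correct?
No

specific heat capacity has SI base units: m^2 / (s^2 * K)
W/(kg·K) does NOT reduce to m^2 / (s^2 * K); a valid unit for specific heat capacity would be e.g. J/(kg·K).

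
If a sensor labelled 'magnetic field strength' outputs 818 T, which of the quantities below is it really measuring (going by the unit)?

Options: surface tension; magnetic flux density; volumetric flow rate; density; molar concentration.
magnetic flux density

magnetic field strength should have units dimensionally equivalent to A / m (e.g. A/m).
The given unit 'T' reduces to kg / (A * s^2). Of the listed options, that is the dimensionality of magnetic flux density.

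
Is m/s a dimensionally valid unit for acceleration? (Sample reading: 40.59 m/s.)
No

acceleration has SI base units: m / s^2
m/s does NOT reduce to m / s^2; a valid unit for acceleration would be e.g. m/s².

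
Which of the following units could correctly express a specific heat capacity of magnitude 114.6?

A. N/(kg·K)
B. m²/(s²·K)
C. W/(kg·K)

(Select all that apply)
B

specific heat capacity has SI base units: m^2 / (s^2 * K)

Checking each option against m^2 / (s^2 * K):
  A. N/(kg·K): ✗ does not match
  B. m²/(s²·K): ✓ matches
  C. W/(kg·K): ✗ does not match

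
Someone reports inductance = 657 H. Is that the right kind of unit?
Yes

inductance has SI base units: kg * m^2 / (A^2 * s^2)
H reduces to the same SI base units, so it is a valid unit for inductance.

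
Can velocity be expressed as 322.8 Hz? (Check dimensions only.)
No

velocity has SI base units: m / s
Hz does NOT reduce to m / s; a valid unit for velocity would be e.g. m/s.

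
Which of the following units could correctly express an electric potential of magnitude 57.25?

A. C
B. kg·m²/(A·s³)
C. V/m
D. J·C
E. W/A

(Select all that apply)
B, E

electric potential has SI base units: kg * m^2 / (A * s^3)

Checking each option against kg * m^2 / (A * s^3):
  A. C: ✗ does not match
  B. kg·m²/(A·s³): ✓ matches
  C. V/m: ✗ does not match
  D. J·C: ✗ does not match
  E. W/A: ✓ matches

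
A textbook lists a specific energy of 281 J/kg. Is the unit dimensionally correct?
Yes

specific energy has SI base units: m^2 / s^2
J/kg reduces to the same SI base units, so it is a valid unit for specific energy.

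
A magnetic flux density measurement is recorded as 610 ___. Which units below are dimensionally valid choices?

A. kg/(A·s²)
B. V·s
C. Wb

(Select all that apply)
A

magnetic flux density has SI base units: kg / (A * s^2)

Checking each option against kg / (A * s^2):
  A. kg/(A·s²): ✓ matches
  B. V·s: ✗ does not match
  C. Wb: ✗ does not match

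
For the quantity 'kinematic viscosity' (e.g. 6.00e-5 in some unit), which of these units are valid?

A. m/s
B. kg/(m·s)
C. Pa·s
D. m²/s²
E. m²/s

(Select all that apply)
E

kinematic viscosity has SI base units: m^2 / s

Checking each option against m^2 / s:
  A. m/s: ✗ does not match
  B. kg/(m·s): ✗ does not match
  C. Pa·s: ✗ does not match
  D. m²/s²: ✗ does not match
  E. m²/s: ✓ matches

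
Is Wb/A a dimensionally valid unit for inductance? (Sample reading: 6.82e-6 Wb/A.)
Yes

inductance has SI base units: kg * m^2 / (A^2 * s^2)
Wb/A reduces to the same SI base units, so it is a valid unit for inductance.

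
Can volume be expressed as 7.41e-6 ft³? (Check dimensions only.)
Yes

volume has SI base units: m^3
ft³ reduces to the same SI base units, so it is a valid unit for volume.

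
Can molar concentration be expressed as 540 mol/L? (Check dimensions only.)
Yes

molar concentration has SI base units: mol / m^3
mol/L reduces to the same SI base units, so it is a valid unit for molar concentration.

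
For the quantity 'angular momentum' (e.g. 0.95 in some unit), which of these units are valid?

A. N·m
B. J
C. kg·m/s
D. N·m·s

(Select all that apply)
D

angular momentum has SI base units: kg * m^2 / s

Checking each option against kg * m^2 / s:
  A. N·m: ✗ does not match
  B. J: ✗ does not match
  C. kg·m/s: ✗ does not match
  D. N·m·s: ✓ matches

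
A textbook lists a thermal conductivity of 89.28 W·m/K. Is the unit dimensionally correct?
No

thermal conductivity has SI base units: kg * m / (s^3 * K)
W·m/K does NOT reduce to kg * m / (s^3 * K); a valid unit for thermal conductivity would be e.g. W/(m·K).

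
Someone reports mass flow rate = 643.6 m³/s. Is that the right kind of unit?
No

mass flow rate has SI base units: kg / s
m³/s does NOT reduce to kg / s; a valid unit for mass flow rate would be e.g. kg/s.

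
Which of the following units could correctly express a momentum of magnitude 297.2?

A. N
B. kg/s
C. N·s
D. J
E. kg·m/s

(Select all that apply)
C, E

momentum has SI base units: kg * m / s

Checking each option against kg * m / s:
  A. N: ✗ does not match
  B. kg/s: ✗ does not match
  C. N·s: ✓ matches
  D. J: ✗ does not match
  E. kg·m/s: ✓ matches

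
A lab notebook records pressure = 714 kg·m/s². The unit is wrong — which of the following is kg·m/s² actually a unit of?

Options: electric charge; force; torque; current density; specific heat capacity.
force

pressure should have units dimensionally equivalent to kg / (m * s^2) (e.g. Pa).
The given unit 'kg·m/s²' reduces to kg * m / s^2. Of the listed options, that is the dimensionality of force.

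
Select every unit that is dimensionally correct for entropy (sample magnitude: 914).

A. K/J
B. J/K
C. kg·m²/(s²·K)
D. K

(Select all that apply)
B, C

entropy has SI base units: kg * m^2 / (s^2 * K)

Checking each option against kg * m^2 / (s^2 * K):
  A. K/J: ✗ does not match
  B. J/K: ✓ matches
  C. kg·m²/(s²·K): ✓ matches
  D. K: ✗ does not match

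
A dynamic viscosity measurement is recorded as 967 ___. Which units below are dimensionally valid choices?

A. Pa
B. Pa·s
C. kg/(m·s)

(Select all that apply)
B, C

dynamic viscosity has SI base units: kg / (m * s)

Checking each option against kg / (m * s):
  A. Pa: ✗ does not match
  B. Pa·s: ✓ matches
  C. kg/(m·s): ✓ matches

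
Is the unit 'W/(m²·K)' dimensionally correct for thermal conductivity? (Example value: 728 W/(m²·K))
No

thermal conductivity has SI base units: kg * m / (s^3 * K)
W/(m²·K) does NOT reduce to kg * m / (s^3 * K); a valid unit for thermal conductivity would be e.g. W/(m·K).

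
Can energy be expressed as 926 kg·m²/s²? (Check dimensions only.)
Yes

energy has SI base units: kg * m^2 / s^2
kg·m²/s² reduces to the same SI base units, so it is a valid unit for energy.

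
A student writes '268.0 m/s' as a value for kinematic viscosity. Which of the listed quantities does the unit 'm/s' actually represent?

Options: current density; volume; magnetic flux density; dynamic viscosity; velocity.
velocity

kinematic viscosity should have units dimensionally equivalent to m^2 / s (e.g. m²/s).
The given unit 'm/s' reduces to m / s. Of the listed options, that is the dimensionality of velocity.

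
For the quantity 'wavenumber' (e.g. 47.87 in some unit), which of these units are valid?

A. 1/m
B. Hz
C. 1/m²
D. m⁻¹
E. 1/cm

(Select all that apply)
A, D, E

wavenumber has SI base units: 1 / m

Checking each option against 1 / m:
  A. 1/m: ✓ matches
  B. Hz: ✗ does not match
  C. 1/m²: ✗ does not match
  D. m⁻¹: ✓ matches
  E. 1/cm: ✓ matches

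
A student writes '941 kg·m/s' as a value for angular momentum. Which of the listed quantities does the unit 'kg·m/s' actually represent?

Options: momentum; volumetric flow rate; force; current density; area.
momentum

angular momentum should have units dimensionally equivalent to kg * m^2 / s (e.g. kg·m²/s).
The given unit 'kg·m/s' reduces to kg * m / s. Of the listed options, that is the dimensionality of momentum.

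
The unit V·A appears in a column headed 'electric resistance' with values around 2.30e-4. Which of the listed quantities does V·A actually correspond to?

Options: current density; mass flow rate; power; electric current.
power

electric resistance should have units dimensionally equivalent to kg * m^2 / (A^2 * s^3) (e.g. Ω).
The given unit 'V·A' reduces to kg * m^2 / s^3. Of the listed options, that is the dimensionality of power.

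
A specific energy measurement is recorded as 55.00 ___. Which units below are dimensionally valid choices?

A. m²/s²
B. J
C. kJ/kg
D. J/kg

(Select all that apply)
A, C, D

specific energy has SI base units: m^2 / s^2

Checking each option against m^2 / s^2:
  A. m²/s²: ✓ matches
  B. J: ✗ does not match
  C. kJ/kg: ✓ matches
  D. J/kg: ✓ matches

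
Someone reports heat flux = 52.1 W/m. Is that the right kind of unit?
No

heat flux has SI base units: kg / s^3
W/m does NOT reduce to kg / s^3; a valid unit for heat flux would be e.g. W/m².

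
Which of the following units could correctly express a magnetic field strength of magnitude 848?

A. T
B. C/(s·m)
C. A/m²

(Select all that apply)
B

magnetic field strength has SI base units: A / m

Checking each option against A / m:
  A. T: ✗ does not match
  B. C/(s·m): ✓ matches
  C. A/m²: ✗ does not match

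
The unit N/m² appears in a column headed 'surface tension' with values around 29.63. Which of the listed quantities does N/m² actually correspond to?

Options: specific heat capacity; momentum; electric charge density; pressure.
pressure

surface tension should have units dimensionally equivalent to kg / s^2 (e.g. N/m).
The given unit 'N/m²' reduces to kg / (m * s^2). Of the listed options, that is the dimensionality of pressure.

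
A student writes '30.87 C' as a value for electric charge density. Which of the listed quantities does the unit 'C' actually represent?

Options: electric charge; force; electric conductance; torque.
electric charge

electric charge density should have units dimensionally equivalent to A * s / m^3 (e.g. C/m³).
The given unit 'C' reduces to A * s. Of the listed options, that is the dimensionality of electric charge.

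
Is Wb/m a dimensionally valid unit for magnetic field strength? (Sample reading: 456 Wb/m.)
No

magnetic field strength has SI base units: A / m
Wb/m does NOT reduce to A / m; a valid unit for magnetic field strength would be e.g. A/m.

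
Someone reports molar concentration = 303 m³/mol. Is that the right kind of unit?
No

molar concentration has SI base units: mol / m^3
m³/mol does NOT reduce to mol / m^3; a valid unit for molar concentration would be e.g. mol/m³.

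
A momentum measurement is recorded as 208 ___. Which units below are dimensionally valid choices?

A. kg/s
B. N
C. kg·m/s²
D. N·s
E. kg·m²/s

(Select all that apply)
D

momentum has SI base units: kg * m / s

Checking each option against kg * m / s:
  A. kg/s: ✗ does not match
  B. N: ✗ does not match
  C. kg·m/s²: ✗ does not match
  D. N·s: ✓ matches
  E. kg·m²/s: ✗ does not match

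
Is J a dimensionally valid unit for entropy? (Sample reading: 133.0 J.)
No

entropy has SI base units: kg * m^2 / (s^2 * K)
J does NOT reduce to kg * m^2 / (s^2 * K); a valid unit for entropy would be e.g. J/K.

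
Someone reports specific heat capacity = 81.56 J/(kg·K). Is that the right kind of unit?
Yes

specific heat capacity has SI base units: m^2 / (s^2 * K)
J/(kg·K) reduces to the same SI base units, so it is a valid unit for specific heat capacity.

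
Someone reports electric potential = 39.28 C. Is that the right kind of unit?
No

electric potential has SI base units: kg * m^2 / (A * s^3)
C does NOT reduce to kg * m^2 / (A * s^3); a valid unit for electric potential would be e.g. V.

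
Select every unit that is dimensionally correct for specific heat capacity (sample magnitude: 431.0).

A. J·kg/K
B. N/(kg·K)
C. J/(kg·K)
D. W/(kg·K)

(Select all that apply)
C

specific heat capacity has SI base units: m^2 / (s^2 * K)

Checking each option against m^2 / (s^2 * K):
  A. J·kg/K: ✗ does not match
  B. N/(kg·K): ✗ does not match
  C. J/(kg·K): ✓ matches
  D. W/(kg·K): ✗ does not match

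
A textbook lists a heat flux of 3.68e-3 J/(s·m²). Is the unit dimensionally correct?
Yes

heat flux has SI base units: kg / s^3
J/(s·m²) reduces to the same SI base units, so it is a valid unit for heat flux.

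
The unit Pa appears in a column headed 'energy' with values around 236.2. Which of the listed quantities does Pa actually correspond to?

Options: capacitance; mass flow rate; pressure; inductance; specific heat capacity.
pressure

energy should have units dimensionally equivalent to kg * m^2 / s^2 (e.g. J).
The given unit 'Pa' reduces to kg / (m * s^2). Of the listed options, that is the dimensionality of pressure.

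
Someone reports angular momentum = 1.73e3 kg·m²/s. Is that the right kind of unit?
Yes

angular momentum has SI base units: kg * m^2 / s
kg·m²/s reduces to the same SI base units, so it is a valid unit for angular momentum.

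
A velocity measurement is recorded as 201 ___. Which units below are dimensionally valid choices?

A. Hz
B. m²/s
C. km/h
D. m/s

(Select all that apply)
C, D

velocity has SI base units: m / s

Checking each option against m / s:
  A. Hz: ✗ does not match
  B. m²/s: ✗ does not match
  C. km/h: ✓ matches
  D. m/s: ✓ matches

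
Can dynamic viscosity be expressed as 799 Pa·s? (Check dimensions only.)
Yes

dynamic viscosity has SI base units: kg / (m * s)
Pa·s reduces to the same SI base units, so it is a valid unit for dynamic viscosity.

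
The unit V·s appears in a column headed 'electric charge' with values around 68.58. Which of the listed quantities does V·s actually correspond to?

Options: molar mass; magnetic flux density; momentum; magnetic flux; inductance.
magnetic flux

electric charge should have units dimensionally equivalent to A * s (e.g. C).
The given unit 'V·s' reduces to kg * m^2 / (A * s^2). Of the listed options, that is the dimensionality of magnetic flux.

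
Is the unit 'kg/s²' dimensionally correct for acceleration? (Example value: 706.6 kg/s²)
No

acceleration has SI base units: m / s^2
kg/s² does NOT reduce to m / s^2; a valid unit for acceleration would be e.g. m/s².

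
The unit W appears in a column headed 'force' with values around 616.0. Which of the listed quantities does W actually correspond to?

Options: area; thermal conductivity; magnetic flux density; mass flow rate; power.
power

force should have units dimensionally equivalent to kg * m / s^2 (e.g. N).
The given unit 'W' reduces to kg * m^2 / s^3. Of the listed options, that is the dimensionality of power.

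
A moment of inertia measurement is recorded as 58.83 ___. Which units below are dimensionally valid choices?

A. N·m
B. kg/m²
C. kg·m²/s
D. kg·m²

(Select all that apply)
D

moment of inertia has SI base units: kg * m^2

Checking each option against kg * m^2:
  A. N·m: ✗ does not match
  B. kg/m²: ✗ does not match
  C. kg·m²/s: ✗ does not match
  D. kg·m²: ✓ matches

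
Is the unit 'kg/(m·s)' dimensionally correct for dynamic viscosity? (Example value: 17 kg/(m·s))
Yes

dynamic viscosity has SI base units: kg / (m * s)
kg/(m·s) reduces to the same SI base units, so it is a valid unit for dynamic viscosity.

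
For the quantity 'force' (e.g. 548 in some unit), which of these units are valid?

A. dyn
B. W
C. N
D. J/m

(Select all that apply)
A, C, D

force has SI base units: kg * m / s^2

Checking each option against kg * m / s^2:
  A. dyn: ✓ matches
  B. W: ✗ does not match
  C. N: ✓ matches
  D. J/m: ✓ matches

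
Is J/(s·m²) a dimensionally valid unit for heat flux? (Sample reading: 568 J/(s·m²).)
Yes

heat flux has SI base units: kg / s^3
J/(s·m²) reduces to the same SI base units, so it is a valid unit for heat flux.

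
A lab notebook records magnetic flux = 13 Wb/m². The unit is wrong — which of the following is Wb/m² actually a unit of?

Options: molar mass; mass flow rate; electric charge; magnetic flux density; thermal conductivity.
magnetic flux density

magnetic flux should have units dimensionally equivalent to kg * m^2 / (A * s^2) (e.g. Wb).
The given unit 'Wb/m²' reduces to kg / (A * s^2). Of the listed options, that is the dimensionality of magnetic flux density.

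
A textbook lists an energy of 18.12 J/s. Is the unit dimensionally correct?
No

energy has SI base units: kg * m^2 / s^2
J/s does NOT reduce to kg * m^2 / s^2; a valid unit for energy would be e.g. J.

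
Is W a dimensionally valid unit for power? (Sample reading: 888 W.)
Yes

power has SI base units: kg * m^2 / s^3
W reduces to the same SI base units, so it is a valid unit for power.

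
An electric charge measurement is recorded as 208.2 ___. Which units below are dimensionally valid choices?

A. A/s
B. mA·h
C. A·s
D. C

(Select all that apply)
B, C, D

electric charge has SI base units: A * s

Checking each option against A * s:
  A. A/s: ✗ does not match
  B. mA·h: ✓ matches
  C. A·s: ✓ matches
  D. C: ✓ matches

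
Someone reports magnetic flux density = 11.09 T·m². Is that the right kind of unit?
No

magnetic flux density has SI base units: kg / (A * s^2)
T·m² does NOT reduce to kg / (A * s^2); a valid unit for magnetic flux density would be e.g. T.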